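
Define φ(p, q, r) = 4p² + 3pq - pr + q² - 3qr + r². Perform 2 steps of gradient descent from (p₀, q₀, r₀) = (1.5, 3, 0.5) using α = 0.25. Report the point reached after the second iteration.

∇φ = (8p + 3q - r, 3p + 2q - 3r, -p - 3q + 2r)
(p₁, q₁, r₁) = (1.5, 3, 0.5) − 0.25·(20.5, 9, -9.5) = (-3.625, 0.75, 2.875)
(p₂, q₂, r₂) = (-3.625, 0.75, 2.875) − 0.25·(-29.625, -18, 7.125) = (3.78125, 5.25, 1.09375)

(3.78125, 5.25, 1.09375)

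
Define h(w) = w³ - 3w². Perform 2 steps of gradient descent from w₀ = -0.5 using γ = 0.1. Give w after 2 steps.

h′(w) = 3w² - 6w
Step 1: h′(-0.5) = 3.75; w₁ = -0.5 − 0.1·3.75 = -0.875
Step 2: h′(-0.875) = 7.546875; w₂ = -0.875 − 0.1·7.546875 = -1.6296875

-1.6296875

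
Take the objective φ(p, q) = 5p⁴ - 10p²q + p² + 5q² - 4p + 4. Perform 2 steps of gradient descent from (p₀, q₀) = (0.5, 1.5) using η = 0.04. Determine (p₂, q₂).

∇φ = (20p³ - 20pq + 2p - 4, -10p² + 10q)
(p₁, q₁) = (0.5, 1.5) − 0.04·(-15.5, 12.5) = (1.12, 1)
(p₂, q₂) = (1.12, 1) − 0.04·(3.93856, -2.544) = (0.9624576, 1.10176)

(0.9624576, 1.10176)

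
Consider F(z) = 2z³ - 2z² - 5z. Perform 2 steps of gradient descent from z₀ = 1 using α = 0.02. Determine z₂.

1.109968

F′(z) = 6z² - 4z - 5
Step 1: F′(1) = -3; z₁ = 1 − 0.02·(-3) = 1.06
Step 2: F′(1.06) = -2.4984; z₂ = 1.06 − 0.02·(-2.4984) = 1.109968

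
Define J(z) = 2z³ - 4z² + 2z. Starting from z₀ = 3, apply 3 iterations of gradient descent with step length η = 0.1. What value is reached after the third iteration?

-1.4558336

J′(z) = 6z² - 8z + 2
z₁ = 3 − 0.1·32 = -0.2
z₂ = -0.2 − 0.1·3.84 = -0.584
z₃ = -0.584 − 0.1·8.718336 = -1.4558336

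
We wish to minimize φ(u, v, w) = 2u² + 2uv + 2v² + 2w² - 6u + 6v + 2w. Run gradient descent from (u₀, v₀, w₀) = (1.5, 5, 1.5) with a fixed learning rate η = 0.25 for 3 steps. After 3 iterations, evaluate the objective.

-16.8046875

∇φ = (4u + 2v - 6, 2u + 4v + 6, 4w + 2)
(u₁, v₁, w₁) = (1.5, 5, 1.5) − 0.25·(10, 29, 8) = (-1, -2.25, -0.5)
(u₂, v₂, w₂) = (-1, -2.25, -0.5) − 0.25·(-14.5, -5, 0) = (2.625, -1, -0.5)
(u₃, v₃, w₃) = (2.625, -1, -0.5) − 0.25·(2.5, 7.25, 0) = (2, -2.8125, -0.5)
φ(2, -2.8125, -0.5) = -16.8046875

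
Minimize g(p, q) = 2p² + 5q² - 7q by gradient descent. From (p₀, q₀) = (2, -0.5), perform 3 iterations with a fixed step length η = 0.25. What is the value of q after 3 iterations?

∇g = (4p, 10q - 7)
(p₁, q₁) = (2, -0.5) − 0.25·(8, -12) = (0, 2.5)
(p₂, q₂) = (0, 2.5) − 0.25·(0, 18) = (0, -2)
(p₃, q₃) = (0, -2) − 0.25·(0, -27) = (0, 4.75)
q = 4.75

4.75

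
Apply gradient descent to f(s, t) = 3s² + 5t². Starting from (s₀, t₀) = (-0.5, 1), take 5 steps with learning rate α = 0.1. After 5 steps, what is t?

0

∇f = (6s, 10t)
(s₁, t₁) = (-0.5, 1) − 0.1·(-3, 10) = (-0.2, 0)
(s₂, t₂) = (-0.2, 0) − 0.1·(-1.2, 0) = (-0.08, 0)
(s₃, t₃) = (-0.08, 0) − 0.1·(-0.48, 0) = (-0.032, 0)
(s₄, t₄) = (-0.032, 0) − 0.1·(-0.192, 0) = (-0.0128, 0)
(s₅, t₅) = (-0.0128, 0) − 0.1·(-0.0768, 0) = (-0.00512, 0)
t = 0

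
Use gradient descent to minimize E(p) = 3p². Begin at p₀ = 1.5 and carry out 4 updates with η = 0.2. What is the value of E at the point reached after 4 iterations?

0.00001728

E′(p) = 6p
p₁ = 1.5 − 0.2·9 = -0.3
p₂ = -0.3 − 0.2·(-1.8) = 0.06
p₃ = 0.06 − 0.2·0.36 = -0.012
p₄ = -0.012 − 0.2·(-0.072) = 0.0024
E(0.0024) = 0.00001728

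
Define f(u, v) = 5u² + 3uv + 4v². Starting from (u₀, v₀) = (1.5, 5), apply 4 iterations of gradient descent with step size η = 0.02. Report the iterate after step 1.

(0.9, 4.11)

∇f = (10u + 3v, 3u + 8v)
Step 1: at (1.5, 5), ∇f = (30, 44.5) → (1.5, 5) − 0.02·(30, 44.5) = (0.9, 4.11)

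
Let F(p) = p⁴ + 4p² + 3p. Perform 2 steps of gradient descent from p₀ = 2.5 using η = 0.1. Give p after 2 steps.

87.06805

F′(p) = 4p³ + 8p + 3
p₁ = 2.5 − 0.1·85.5 = -6.05
p₂ = -6.05 − 0.1·(-931.1805) = 87.06805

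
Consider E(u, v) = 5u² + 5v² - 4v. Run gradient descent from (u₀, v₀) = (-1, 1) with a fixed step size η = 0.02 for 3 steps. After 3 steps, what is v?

∇E = (10u, 10v - 4)
(u₁, v₁) = (-1, 1) − 0.02·(-10, 6) = (-0.8, 0.88)
(u₂, v₂) = (-0.8, 0.88) − 0.02·(-8, 4.8) = (-0.64, 0.784)
(u₃, v₃) = (-0.64, 0.784) − 0.02·(-6.4, 3.84) = (-0.512, 0.7072)
v = 0.7072

0.7072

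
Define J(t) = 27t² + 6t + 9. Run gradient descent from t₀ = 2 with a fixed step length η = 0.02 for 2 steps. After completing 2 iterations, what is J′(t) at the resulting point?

0.7296

J′(t) = 54t + 6
Step 1: J′(2) = 114; t₁ = 2 − 0.02·114 = -0.28
Step 2: J′(-0.28) = -9.12; t₂ = -0.28 − 0.02·(-9.12) = -0.0976
J′(t) at (-0.0976) = 0.7296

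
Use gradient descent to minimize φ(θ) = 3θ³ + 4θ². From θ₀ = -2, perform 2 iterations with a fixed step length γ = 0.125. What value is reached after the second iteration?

φ′(θ) = 9θ² + 8θ
θ₁ = -2 − 0.125·20 = -4.5
θ₂ = -4.5 − 0.125·146.25 = -22.78125

-22.78125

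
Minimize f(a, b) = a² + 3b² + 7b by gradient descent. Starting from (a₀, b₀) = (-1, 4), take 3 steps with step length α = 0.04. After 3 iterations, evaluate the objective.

11.955074281472

∇f = (2a, 6b + 7)
(a₁, b₁) = (-1, 4) − 0.04·(-2, 31) = (-0.92, 2.76)
(a₂, b₂) = (-0.92, 2.76) − 0.04·(-1.84, 23.56) = (-0.8464, 1.8176)
(a₃, b₃) = (-0.8464, 1.8176) − 0.04·(-1.6928, 17.9056) = (-0.778688, 1.101376)
f(-0.778688, 1.101376) = 11.955074281472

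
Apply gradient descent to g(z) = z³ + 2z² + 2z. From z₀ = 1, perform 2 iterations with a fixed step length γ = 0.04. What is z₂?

0.408448

g′(z) = 3z² + 4z + 2
Step 1: g′(1) = 9; z₁ = 1 − 0.04·9 = 0.64
Step 2: g′(0.64) = 5.7888; z₂ = 0.64 − 0.04·5.7888 = 0.408448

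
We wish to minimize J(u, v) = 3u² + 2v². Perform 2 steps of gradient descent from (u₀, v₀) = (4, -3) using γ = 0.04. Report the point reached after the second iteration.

∇J = (6u, 4v)
(u₁, v₁) = (4, -3) − 0.04·(24, -12) = (3.04, -2.52)
(u₂, v₂) = (3.04, -2.52) − 0.04·(18.24, -10.08) = (2.3104, -2.1168)

(2.3104, -2.1168)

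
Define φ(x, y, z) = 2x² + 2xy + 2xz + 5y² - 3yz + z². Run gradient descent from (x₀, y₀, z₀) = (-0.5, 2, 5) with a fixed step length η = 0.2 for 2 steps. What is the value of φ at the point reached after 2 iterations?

∇φ = (4x + 2y + 2z, 2x + 10y - 3z, 2x - 3y + 2z)
Step 1: at (-0.5, 2, 5), ∇φ = (12, 4, 3) → (-0.5, 2, 5) − 0.2·(12, 4, 3) = (-2.9, 1.2, 4.4)
Step 2: at (-2.9, 1.2, 4.4), ∇φ = (-0.4, -7, -0.6) → (-2.9, 1.2, 4.4) − 0.2·(-0.4, -7, -0.6) = (-2.82, 2.6, 4.52)
φ(-2.82, 2.6, 4.52) = -5.2776

-5.2776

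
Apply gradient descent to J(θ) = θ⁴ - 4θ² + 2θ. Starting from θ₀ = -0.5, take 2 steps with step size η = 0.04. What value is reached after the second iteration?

J′(θ) = 4θ³ - 8θ + 2
θ₁ = -0.5 − 0.04·5.5 = -0.72
θ₂ = -0.72 − 0.04·6.267008 = -0.97068032

-0.97068032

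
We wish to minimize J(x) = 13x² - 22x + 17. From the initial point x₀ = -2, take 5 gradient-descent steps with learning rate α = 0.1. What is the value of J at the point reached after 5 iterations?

J′(x) = 26x - 22
x₁ = -2 − 0.1·(-74) = 5.4
x₂ = 5.4 − 0.1·118.4 = -6.44
x₃ = -6.44 − 0.1·(-189.44) = 12.504
x₄ = 12.504 − 0.1·303.104 = -17.8064
x₅ = -17.8064 − 0.1·(-484.9664) = 30.69024
J(30.69024) = 11586.3955263488

11586.3955263488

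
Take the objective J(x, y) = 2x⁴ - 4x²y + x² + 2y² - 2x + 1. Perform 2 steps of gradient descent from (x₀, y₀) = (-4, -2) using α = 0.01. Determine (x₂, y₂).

(1.13754752, -1.090416)

∇J = (8x³ - 8xy + 2x - 2, -4x² + 4y)
(x₁, y₁) = (-4, -2) − 0.01·(-586, -72) = (1.86, -1.28)
(x₂, y₂) = (1.86, -1.28) − 0.01·(72.245248, -18.9584) = (1.13754752, -1.090416)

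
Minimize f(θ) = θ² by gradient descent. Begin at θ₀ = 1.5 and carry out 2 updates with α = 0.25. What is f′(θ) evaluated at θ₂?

0.75

f′(θ) = 2θ
θ₁ = 1.5 − 0.25·3 = 0.75
θ₂ = 0.75 − 0.25·1.5 = 0.375
f′(θ) at (0.375) = 0.75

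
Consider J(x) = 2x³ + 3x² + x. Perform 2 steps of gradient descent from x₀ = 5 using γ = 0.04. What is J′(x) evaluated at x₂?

35.415813984256

J′(x) = 6x² + 6x + 1
Step 1: J′(5) = 181; x₁ = 5 − 0.04·181 = -2.24
Step 2: J′(-2.24) = 17.6656; x₂ = -2.24 − 0.04·17.6656 = -2.946624
J′(x) at (-2.946624) = 35.415813984256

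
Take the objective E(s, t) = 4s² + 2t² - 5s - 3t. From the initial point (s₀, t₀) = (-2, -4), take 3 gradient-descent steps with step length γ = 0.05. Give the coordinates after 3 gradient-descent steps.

(0.058, -1.682)

∇E = (8s - 5, 4t - 3)
Step 1: at (-2, -4), ∇E = (-21, -19) → (-2, -4) − 0.05·(-21, -19) = (-0.95, -3.05)
Step 2: at (-0.95, -3.05), ∇E = (-12.6, -15.2) → (-0.95, -3.05) − 0.05·(-12.6, -15.2) = (-0.32, -2.29)
Step 3: at (-0.32, -2.29), ∇E = (-7.56, -12.16) → (-0.32, -2.29) − 0.05·(-7.56, -12.16) = (0.058, -1.682)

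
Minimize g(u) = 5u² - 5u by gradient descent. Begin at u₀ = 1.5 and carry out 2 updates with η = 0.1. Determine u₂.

0.5

g′(u) = 10u - 5
u₁ = 1.5 − 0.1·10 = 0.5
u₂ = 0.5 − 0.1·0 = 0.5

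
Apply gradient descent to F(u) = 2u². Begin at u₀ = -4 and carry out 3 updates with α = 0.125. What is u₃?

-0.5

F′(u) = 4u
Step 1: F′(-4) = -16; u₁ = -4 − 0.125·(-16) = -2
Step 2: F′(-2) = -8; u₂ = -2 − 0.125·(-8) = -1
Step 3: F′(-1) = -4; u₃ = -1 − 0.125·(-4) = -0.5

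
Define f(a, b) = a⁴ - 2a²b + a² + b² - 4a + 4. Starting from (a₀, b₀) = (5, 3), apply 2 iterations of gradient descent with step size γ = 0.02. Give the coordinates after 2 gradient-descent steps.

∇f = (4a³ - 4ab + 2a - 4, -2a² + 2b)
(a₁, b₁) = (5, 3) − 0.02·(446, -44) = (-3.92, 3.88)
(a₂, b₂) = (-3.92, 3.88) − 0.02·(-191.946752, -22.9728) = (-0.08106496, 4.339456)

(-0.08106496, 4.339456)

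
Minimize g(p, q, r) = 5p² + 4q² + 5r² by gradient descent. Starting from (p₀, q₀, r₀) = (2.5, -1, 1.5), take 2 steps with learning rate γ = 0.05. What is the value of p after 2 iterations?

∇g = (10p, 8q, 10r)
Step 1: at (2.5, -1, 1.5), ∇g = (25, -8, 15) → (2.5, -1, 1.5) − 0.05·(25, -8, 15) = (1.25, -0.6, 0.75)
Step 2: at (1.25, -0.6, 0.75), ∇g = (12.5, -4.8, 7.5) → (1.25, -0.6, 0.75) − 0.05·(12.5, -4.8, 7.5) = (0.625, -0.36, 0.375)
p = 0.625

0.625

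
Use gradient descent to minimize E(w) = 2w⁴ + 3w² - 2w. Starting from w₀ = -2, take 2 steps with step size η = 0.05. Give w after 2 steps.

E′(w) = 8w³ + 6w - 2
w₁ = -2 − 0.05·(-78) = 1.9
w₂ = 1.9 − 0.05·64.272 = -1.3136

-1.3136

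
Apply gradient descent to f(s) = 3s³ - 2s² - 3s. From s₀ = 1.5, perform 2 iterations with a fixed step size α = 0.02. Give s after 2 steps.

f′(s) = 9s² - 4s - 3
s₁ = 1.5 − 0.02·11.25 = 1.275
s₂ = 1.275 − 0.02·6.530625 = 1.1443875

1.1443875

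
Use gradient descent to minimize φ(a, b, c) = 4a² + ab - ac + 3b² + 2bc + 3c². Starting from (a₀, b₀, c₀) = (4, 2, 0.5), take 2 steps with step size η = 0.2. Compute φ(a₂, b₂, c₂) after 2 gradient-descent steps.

∇φ = (8a + b - c, a + 6b + 2c, -a + 2b + 6c)
(a₁, b₁, c₁) = (4, 2, 0.5) − 0.2·(33.5, 17, 3) = (-2.7, -1.4, -0.1)
(a₂, b₂, c₂) = (-2.7, -1.4, -0.1) − 0.2·(-22.9, -11.3, -0.7) = (1.88, 0.86, 0.04)
φ(1.88, 0.86, 0.04) = 17.9716

17.9716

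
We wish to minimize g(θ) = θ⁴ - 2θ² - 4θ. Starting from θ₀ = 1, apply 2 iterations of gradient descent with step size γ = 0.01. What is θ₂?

g′(θ) = 4θ³ - 4θ - 4
θ₁ = 1 − 0.01·(-4) = 1.04
θ₂ = 1.04 − 0.01·(-3.660544) = 1.07660544

1.07660544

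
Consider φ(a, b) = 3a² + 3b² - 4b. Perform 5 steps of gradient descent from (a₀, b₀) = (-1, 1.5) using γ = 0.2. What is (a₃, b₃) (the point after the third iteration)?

(0.008, 0.66)

∇φ = (6a, 6b - 4)
(a₁, b₁) = (-1, 1.5) − 0.2·(-6, 5) = (0.2, 0.5)
(a₂, b₂) = (0.2, 0.5) − 0.2·(1.2, -1) = (-0.04, 0.7)
(a₃, b₃) = (-0.04, 0.7) − 0.2·(-0.24, 0.2) = (0.008, 0.66)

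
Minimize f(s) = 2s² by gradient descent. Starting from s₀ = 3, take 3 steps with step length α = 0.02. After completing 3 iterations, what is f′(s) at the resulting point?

f′(s) = 4s
Step 1: f′(3) = 12; s₁ = 3 − 0.02·12 = 2.76
Step 2: f′(2.76) = 11.04; s₂ = 2.76 − 0.02·11.04 = 2.5392
Step 3: f′(2.5392) = 10.1568; s₃ = 2.5392 − 0.02·10.1568 = 2.336064
f′(s) at (2.336064) = 9.344256

9.344256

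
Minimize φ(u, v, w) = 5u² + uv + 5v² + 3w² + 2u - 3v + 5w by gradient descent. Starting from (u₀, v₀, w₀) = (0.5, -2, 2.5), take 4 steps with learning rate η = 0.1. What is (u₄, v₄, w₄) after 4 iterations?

∇φ = (10u + v + 2, u + 10v - 3, 6w + 5)
Step 1: at (0.5, -2, 2.5), ∇φ = (5, -22.5, 20) → (0.5, -2, 2.5) − 0.1·(5, -22.5, 20) = (0, 0.25, 0.5)
Step 2: at (0, 0.25, 0.5), ∇φ = (2.25, -0.5, 8) → (0, 0.25, 0.5) − 0.1·(2.25, -0.5, 8) = (-0.225, 0.3, -0.3)
Step 3: at (-0.225, 0.3, -0.3), ∇φ = (0.05, -0.225, 3.2) → (-0.225, 0.3, -0.3) − 0.1·(0.05, -0.225, 3.2) = (-0.23, 0.3225, -0.62)
Step 4: at (-0.23, 0.3225, -0.62), ∇φ = (0.0225, -0.005, 1.28) → (-0.23, 0.3225, -0.62) − 0.1·(0.0225, -0.005, 1.28) = (-0.23225, 0.323, -0.748)

(-0.23225, 0.323, -0.748)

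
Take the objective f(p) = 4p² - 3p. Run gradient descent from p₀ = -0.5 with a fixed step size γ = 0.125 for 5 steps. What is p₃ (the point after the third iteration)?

0.375

f′(p) = 8p - 3
p₁ = -0.5 − 0.125·(-7) = 0.375
p₂ = 0.375 − 0.125·0 = 0.375
p₃ = 0.375 − 0.125·0 = 0.375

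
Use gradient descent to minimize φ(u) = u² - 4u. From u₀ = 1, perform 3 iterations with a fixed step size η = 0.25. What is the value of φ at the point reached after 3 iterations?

-3.984375

φ′(u) = 2u - 4
Step 1: φ′(1) = -2; u₁ = 1 − 0.25·(-2) = 1.5
Step 2: φ′(1.5) = -1; u₂ = 1.5 − 0.25·(-1) = 1.75
Step 3: φ′(1.75) = -0.5; u₃ = 1.75 − 0.25·(-0.5) = 1.875
φ(1.875) = -3.984375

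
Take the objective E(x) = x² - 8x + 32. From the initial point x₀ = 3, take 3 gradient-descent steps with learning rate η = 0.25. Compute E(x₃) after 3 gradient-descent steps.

16.015625

E′(x) = 2x - 8
x₁ = 3 − 0.25·(-2) = 3.5
x₂ = 3.5 − 0.25·(-1) = 3.75
x₃ = 3.75 − 0.25·(-0.5) = 3.875
E(3.875) = 16.015625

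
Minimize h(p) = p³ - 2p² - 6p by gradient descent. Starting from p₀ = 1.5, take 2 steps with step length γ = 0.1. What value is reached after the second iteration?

2.2048125

h′(p) = 3p² - 4p - 6
p₁ = 1.5 − 0.1·(-5.25) = 2.025
p₂ = 2.025 − 0.1·(-1.798125) = 2.2048125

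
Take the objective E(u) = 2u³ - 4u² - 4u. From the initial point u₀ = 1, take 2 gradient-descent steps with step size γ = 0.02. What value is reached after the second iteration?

E′(u) = 6u² - 8u - 4
Step 1: E′(1) = -6; u₁ = 1 − 0.02·(-6) = 1.12
Step 2: E′(1.12) = -5.4336; u₂ = 1.12 − 0.02·(-5.4336) = 1.228672

1.228672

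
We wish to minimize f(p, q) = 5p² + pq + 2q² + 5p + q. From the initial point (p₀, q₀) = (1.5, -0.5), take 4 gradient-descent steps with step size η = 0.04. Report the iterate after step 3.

∇f = (10p + q + 5, p + 4q + 1)
(p₁, q₁) = (1.5, -0.5) − 0.04·(19.5, 0.5) = (0.72, -0.52)
(p₂, q₂) = (0.72, -0.52) − 0.04·(11.68, -0.36) = (0.2528, -0.5056)
(p₃, q₃) = (0.2528, -0.5056) − 0.04·(7.0224, -0.7696) = (-0.028096, -0.474816)

(-0.028096, -0.474816)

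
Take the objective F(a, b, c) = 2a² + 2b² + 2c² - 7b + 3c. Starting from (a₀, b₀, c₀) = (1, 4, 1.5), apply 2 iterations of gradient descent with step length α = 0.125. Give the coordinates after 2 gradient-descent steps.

∇F = (4a, 4b - 7, 4c + 3)
(a₁, b₁, c₁) = (1, 4, 1.5) − 0.125·(4, 9, 9) = (0.5, 2.875, 0.375)
(a₂, b₂, c₂) = (0.5, 2.875, 0.375) − 0.125·(2, 4.5, 4.5) = (0.25, 2.3125, -0.1875)

(0.25, 2.3125, -0.1875)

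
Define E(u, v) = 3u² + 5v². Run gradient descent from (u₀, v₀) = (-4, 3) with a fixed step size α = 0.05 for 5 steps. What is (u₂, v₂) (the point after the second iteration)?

(-1.96, 0.75)

∇E = (6u, 10v)
Step 1: at (-4, 3), ∇E = (-24, 30) → (-4, 3) − 0.05·(-24, 30) = (-2.8, 1.5)
Step 2: at (-2.8, 1.5), ∇E = (-16.8, 15) → (-2.8, 1.5) − 0.05·(-16.8, 15) = (-1.96, 0.75)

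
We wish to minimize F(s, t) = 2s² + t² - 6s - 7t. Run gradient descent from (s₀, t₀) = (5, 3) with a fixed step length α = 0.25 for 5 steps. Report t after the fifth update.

3.484375

∇F = (4s - 6, 2t - 7)
Step 1: at (5, 3), ∇F = (14, -1) → (5, 3) − 0.25·(14, -1) = (1.5, 3.25)
Step 2: at (1.5, 3.25), ∇F = (0, -0.5) → (1.5, 3.25) − 0.25·(0, -0.5) = (1.5, 3.375)
Step 3: at (1.5, 3.375), ∇F = (0, -0.25) → (1.5, 3.375) − 0.25·(0, -0.25) = (1.5, 3.4375)
Step 4: at (1.5, 3.4375), ∇F = (0, -0.125) → (1.5, 3.4375) − 0.25·(0, -0.125) = (1.5, 3.46875)
Step 5: at (1.5, 3.46875), ∇F = (0, -0.0625) → (1.5, 3.46875) − 0.25·(0, -0.0625) = (1.5, 3.484375)
t = 3.484375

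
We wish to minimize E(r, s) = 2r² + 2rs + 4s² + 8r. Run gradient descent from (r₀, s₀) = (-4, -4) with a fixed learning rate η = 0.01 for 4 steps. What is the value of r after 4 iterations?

∇E = (4r + 2s + 8, 2r + 8s)
(r₁, s₁) = (-4, -4) − 0.01·(-16, -40) = (-3.84, -3.6)
(r₂, s₂) = (-3.84, -3.6) − 0.01·(-14.56, -36.48) = (-3.6944, -3.2352)
(r₃, s₃) = (-3.6944, -3.2352) − 0.01·(-13.248, -33.2704) = (-3.56192, -2.902496)
(r₄, s₄) = (-3.56192, -2.902496) − 0.01·(-12.052672, -30.343808) = (-3.44139328, -2.59905792)
r = -3.44139328

-3.44139328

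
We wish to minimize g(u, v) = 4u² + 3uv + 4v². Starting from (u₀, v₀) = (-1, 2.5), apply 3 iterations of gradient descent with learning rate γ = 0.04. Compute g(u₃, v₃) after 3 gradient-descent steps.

∇g = (8u + 3v, 3u + 8v)
Step 1: at (-1, 2.5), ∇g = (-0.5, 17) → (-1, 2.5) − 0.04·(-0.5, 17) = (-0.98, 1.82)
Step 2: at (-0.98, 1.82), ∇g = (-2.38, 11.62) → (-0.98, 1.82) − 0.04·(-2.38, 11.62) = (-0.8848, 1.3552)
Step 3: at (-0.8848, 1.3552), ∇g = (-3.0128, 8.1872) → (-0.8848, 1.3552) − 0.04·(-3.0128, 8.1872) = (-0.764288, 1.027712)
g(-0.764288, 1.027712) = 4.204908560384

4.204908560384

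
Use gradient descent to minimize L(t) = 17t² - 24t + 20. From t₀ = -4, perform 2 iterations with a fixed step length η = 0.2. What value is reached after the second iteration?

-157.6

L′(t) = 34t - 24
Step 1: L′(-4) = -160; t₁ = -4 − 0.2·(-160) = 28
Step 2: L′(28) = 928; t₂ = 28 − 0.2·928 = -157.6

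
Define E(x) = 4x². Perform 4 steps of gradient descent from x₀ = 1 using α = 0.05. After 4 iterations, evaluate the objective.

E′(x) = 8x
x₁ = 1 − 0.05·8 = 0.6
x₂ = 0.6 − 0.05·4.8 = 0.36
x₃ = 0.36 − 0.05·2.88 = 0.216
x₄ = 0.216 − 0.05·1.728 = 0.1296
E(0.1296) = 0.06718464

0.06718464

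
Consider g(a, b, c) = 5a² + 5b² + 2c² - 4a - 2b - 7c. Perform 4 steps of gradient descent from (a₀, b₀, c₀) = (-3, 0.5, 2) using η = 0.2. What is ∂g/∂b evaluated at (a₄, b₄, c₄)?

∇g = (10a - 4, 10b - 2, 4c - 7)
(a₁, b₁, c₁) = (-3, 0.5, 2) − 0.2·(-34, 3, 1) = (3.8, -0.1, 1.8)
(a₂, b₂, c₂) = (3.8, -0.1, 1.8) − 0.2·(34, -3, 0.2) = (-3, 0.5, 1.76)
(a₃, b₃, c₃) = (-3, 0.5, 1.76) − 0.2·(-34, 3, 0.04) = (3.8, -0.1, 1.752)
(a₄, b₄, c₄) = (3.8, -0.1, 1.752) − 0.2·(34, -3, 0.008) = (-3, 0.5, 1.7504)
∂g/∂b at (-3, 0.5, 1.7504) = 3

3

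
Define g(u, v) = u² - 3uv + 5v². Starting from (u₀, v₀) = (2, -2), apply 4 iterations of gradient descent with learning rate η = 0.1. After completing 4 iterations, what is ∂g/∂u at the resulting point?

∇g = (2u - 3v, -3u + 10v)
Step 1: at (2, -2), ∇g = (10, -26) → (2, -2) − 0.1·(10, -26) = (1, 0.6)
Step 2: at (1, 0.6), ∇g = (0.2, 3) → (1, 0.6) − 0.1·(0.2, 3) = (0.98, 0.3)
Step 3: at (0.98, 0.3), ∇g = (1.06, 0.06) → (0.98, 0.3) − 0.1·(1.06, 0.06) = (0.874, 0.294)
Step 4: at (0.874, 0.294), ∇g = (0.866, 0.318) → (0.874, 0.294) − 0.1·(0.866, 0.318) = (0.7874, 0.2622)
∂g/∂u at (0.7874, 0.2622) = 0.7882

0.7882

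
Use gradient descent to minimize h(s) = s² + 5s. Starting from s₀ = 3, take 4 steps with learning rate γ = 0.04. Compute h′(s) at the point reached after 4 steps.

h′(s) = 2s + 5
Step 1: h′(3) = 11; s₁ = 3 − 0.04·11 = 2.56
Step 2: h′(2.56) = 10.12; s₂ = 2.56 − 0.04·10.12 = 2.1552
Step 3: h′(2.1552) = 9.3104; s₃ = 2.1552 − 0.04·9.3104 = 1.782784
Step 4: h′(1.782784) = 8.565568; s₄ = 1.782784 − 0.04·8.565568 = 1.44016128
h′(s) at (1.44016128) = 7.88032256

7.88032256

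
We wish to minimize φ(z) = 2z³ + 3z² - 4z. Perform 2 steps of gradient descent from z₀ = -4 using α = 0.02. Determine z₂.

-8.084352

φ′(z) = 6z² + 6z - 4
Step 1: φ′(-4) = 68; z₁ = -4 − 0.02·68 = -5.36
Step 2: φ′(-5.36) = 136.2176; z₂ = -5.36 − 0.02·136.2176 = -8.084352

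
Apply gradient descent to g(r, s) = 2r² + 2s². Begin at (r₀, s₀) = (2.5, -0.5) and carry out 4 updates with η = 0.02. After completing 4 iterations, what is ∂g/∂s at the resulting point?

∇g = (4r, 4s)
Step 1: at (2.5, -0.5), ∇g = (10, -2) → (2.5, -0.5) − 0.02·(10, -2) = (2.3, -0.46)
Step 2: at (2.3, -0.46), ∇g = (9.2, -1.84) → (2.3, -0.46) − 0.02·(9.2, -1.84) = (2.116, -0.4232)
Step 3: at (2.116, -0.4232), ∇g = (8.464, -1.6928) → (2.116, -0.4232) − 0.02·(8.464, -1.6928) = (1.94672, -0.389344)
Step 4: at (1.94672, -0.389344), ∇g = (7.78688, -1.557376) → (1.94672, -0.389344) − 0.02·(7.78688, -1.557376) = (1.7909824, -0.35819648)
∂g/∂s at (1.7909824, -0.35819648) = -1.43278592

-1.43278592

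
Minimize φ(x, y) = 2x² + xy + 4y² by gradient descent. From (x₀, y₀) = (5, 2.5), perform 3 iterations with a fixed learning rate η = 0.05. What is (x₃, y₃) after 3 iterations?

(2.4021875, 0.181875)

∇φ = (4x + y, x + 8y)
Step 1: at (5, 2.5), ∇φ = (22.5, 25) → (5, 2.5) − 0.05·(22.5, 25) = (3.875, 1.25)
Step 2: at (3.875, 1.25), ∇φ = (16.75, 13.875) → (3.875, 1.25) − 0.05·(16.75, 13.875) = (3.0375, 0.55625)
Step 3: at (3.0375, 0.55625), ∇φ = (12.70625, 7.4875) → (3.0375, 0.55625) − 0.05·(12.70625, 7.4875) = (2.4021875, 0.181875)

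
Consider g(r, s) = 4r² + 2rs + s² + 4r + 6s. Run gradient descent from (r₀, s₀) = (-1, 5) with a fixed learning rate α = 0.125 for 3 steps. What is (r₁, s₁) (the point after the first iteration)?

(-1.75, 3.25)

∇g = (8r + 2s + 4, 2r + 2s + 6)
Step 1: at (-1, 5), ∇g = (6, 14) → (-1, 5) − 0.125·(6, 14) = (-1.75, 3.25)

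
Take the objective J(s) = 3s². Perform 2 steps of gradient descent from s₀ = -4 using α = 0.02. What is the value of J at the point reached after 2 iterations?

J′(s) = 6s
Step 1: J′(-4) = -24; s₁ = -4 − 0.02·(-24) = -3.52
Step 2: J′(-3.52) = -21.12; s₂ = -3.52 − 0.02·(-21.12) = -3.0976
J(-3.0976) = 28.78537728

28.78537728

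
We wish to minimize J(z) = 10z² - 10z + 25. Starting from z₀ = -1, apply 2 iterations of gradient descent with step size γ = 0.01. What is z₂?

J′(z) = 20z - 10
Step 1: J′(-1) = -30; z₁ = -1 − 0.01·(-30) = -0.7
Step 2: J′(-0.7) = -24; z₂ = -0.7 − 0.01·(-24) = -0.46

-0.46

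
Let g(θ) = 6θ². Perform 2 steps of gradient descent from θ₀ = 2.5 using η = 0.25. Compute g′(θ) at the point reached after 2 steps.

g′(θ) = 12θ
θ₁ = 2.5 − 0.25·30 = -5
θ₂ = -5 − 0.25·(-60) = 10
g′(θ) at (10) = 120

120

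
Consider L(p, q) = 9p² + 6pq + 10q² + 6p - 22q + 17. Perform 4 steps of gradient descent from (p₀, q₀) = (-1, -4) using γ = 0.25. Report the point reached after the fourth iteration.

∇L = (18p + 6q + 6, 6p + 20q - 22)
(p₁, q₁) = (-1, -4) − 0.25·(-36, -108) = (8, 23)
(p₂, q₂) = (8, 23) − 0.25·(288, 486) = (-64, -98.5)
(p₃, q₃) = (-64, -98.5) − 0.25·(-1737, -2376) = (370.25, 495.5)
(p₄, q₄) = (370.25, 495.5) − 0.25·(9643.5, 12109.5) = (-2040.625, -2531.875)

(-2040.625, -2531.875)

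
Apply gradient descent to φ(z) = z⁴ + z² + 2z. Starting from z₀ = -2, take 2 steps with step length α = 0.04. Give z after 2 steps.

φ′(z) = 4z³ + 2z + 2
Step 1: φ′(-2) = -34; z₁ = -2 − 0.04·(-34) = -0.64
Step 2: φ′(-0.64) = -0.328576; z₂ = -0.64 − 0.04·(-0.328576) = -0.62685696

-0.62685696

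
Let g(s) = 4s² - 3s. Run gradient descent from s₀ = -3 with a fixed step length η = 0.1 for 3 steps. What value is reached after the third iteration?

0.348

g′(s) = 8s - 3
Step 1: g′(-3) = -27; s₁ = -3 − 0.1·(-27) = -0.3
Step 2: g′(-0.3) = -5.4; s₂ = -0.3 − 0.1·(-5.4) = 0.24
Step 3: g′(0.24) = -1.08; s₃ = 0.24 − 0.1·(-1.08) = 0.348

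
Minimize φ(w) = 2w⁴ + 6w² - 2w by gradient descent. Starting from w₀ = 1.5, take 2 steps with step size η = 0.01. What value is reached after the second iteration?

φ′(w) = 8w³ + 12w - 2
w₁ = 1.5 − 0.01·43 = 1.07
w₂ = 1.07 − 0.01·20.640344 = 0.86359656

0.86359656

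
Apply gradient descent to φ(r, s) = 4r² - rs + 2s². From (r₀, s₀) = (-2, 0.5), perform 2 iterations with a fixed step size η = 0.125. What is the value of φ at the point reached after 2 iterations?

0.0001220703125

∇φ = (8r - s, -r + 4s)
(r₁, s₁) = (-2, 0.5) − 0.125·(-16.5, 4) = (0.0625, 0)
(r₂, s₂) = (0.0625, 0) − 0.125·(0.5, -0.0625) = (0, 0.0078125)
φ(0, 0.0078125) = 0.0001220703125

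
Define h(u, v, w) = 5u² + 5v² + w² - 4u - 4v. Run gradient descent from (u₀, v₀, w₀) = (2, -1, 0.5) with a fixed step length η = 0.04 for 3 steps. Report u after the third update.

∇h = (10u - 4, 10v - 4, 2w)
(u₁, v₁, w₁) = (2, -1, 0.5) − 0.04·(16, -14, 1) = (1.36, -0.44, 0.46)
(u₂, v₂, w₂) = (1.36, -0.44, 0.46) − 0.04·(9.6, -8.4, 0.92) = (0.976, -0.104, 0.4232)
(u₃, v₃, w₃) = (0.976, -0.104, 0.4232) − 0.04·(5.76, -5.04, 0.8464) = (0.7456, 0.0976, 0.389344)
u = 0.7456

0.7456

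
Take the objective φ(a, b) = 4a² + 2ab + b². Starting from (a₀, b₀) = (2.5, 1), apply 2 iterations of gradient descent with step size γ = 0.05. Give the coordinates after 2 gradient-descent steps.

(0.775, 0.445)

∇φ = (8a + 2b, 2a + 2b)
Step 1: at (2.5, 1), ∇φ = (22, 7) → (2.5, 1) − 0.05·(22, 7) = (1.4, 0.65)
Step 2: at (1.4, 0.65), ∇φ = (12.5, 4.1) → (1.4, 0.65) − 0.05·(12.5, 4.1) = (0.775, 0.445)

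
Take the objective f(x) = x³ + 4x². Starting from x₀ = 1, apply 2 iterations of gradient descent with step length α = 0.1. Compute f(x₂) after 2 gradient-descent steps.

0.002103833

f′(x) = 3x² + 8x
x₁ = 1 − 0.1·11 = -0.1
x₂ = -0.1 − 0.1·(-0.77) = -0.023
f(-0.023) = 0.002103833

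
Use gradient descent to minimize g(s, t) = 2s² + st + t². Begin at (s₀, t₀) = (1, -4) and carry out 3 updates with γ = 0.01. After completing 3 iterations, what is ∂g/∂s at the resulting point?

0.197603

∇g = (4s + t, s + 2t)
Step 1: at (1, -4), ∇g = (0, -7) → (1, -4) − 0.01·(0, -7) = (1, -3.93)
Step 2: at (1, -3.93), ∇g = (0.07, -6.86) → (1, -3.93) − 0.01·(0.07, -6.86) = (0.9993, -3.8614)
Step 3: at (0.9993, -3.8614), ∇g = (0.1358, -6.7235) → (0.9993, -3.8614) − 0.01·(0.1358, -6.7235) = (0.997942, -3.794165)
∂g/∂s at (0.997942, -3.794165) = 0.197603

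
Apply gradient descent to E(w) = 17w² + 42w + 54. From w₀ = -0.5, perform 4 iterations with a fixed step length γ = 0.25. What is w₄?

2325.28125

E′(w) = 34w + 42
w₁ = -0.5 − 0.25·25 = -6.75
w₂ = -6.75 − 0.25·(-187.5) = 40.125
w₃ = 40.125 − 0.25·1406.25 = -311.4375
w₄ = -311.4375 − 0.25·(-10546.875) = 2325.28125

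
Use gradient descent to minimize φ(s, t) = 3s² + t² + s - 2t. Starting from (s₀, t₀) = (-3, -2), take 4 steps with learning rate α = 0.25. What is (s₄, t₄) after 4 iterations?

(-0.34375, 0.8125)

∇φ = (6s + 1, 2t - 2)
(s₁, t₁) = (-3, -2) − 0.25·(-17, -6) = (1.25, -0.5)
(s₂, t₂) = (1.25, -0.5) − 0.25·(8.5, -3) = (-0.875, 0.25)
(s₃, t₃) = (-0.875, 0.25) − 0.25·(-4.25, -1.5) = (0.1875, 0.625)
(s₄, t₄) = (0.1875, 0.625) − 0.25·(2.125, -0.75) = (-0.34375, 0.8125)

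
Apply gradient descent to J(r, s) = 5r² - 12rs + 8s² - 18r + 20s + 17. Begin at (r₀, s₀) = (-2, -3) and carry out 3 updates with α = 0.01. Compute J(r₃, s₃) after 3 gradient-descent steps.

∇J = (10r - 12s - 18, -12r + 16s + 20)
(r₁, s₁) = (-2, -3) − 0.01·(-2, -4) = (-1.98, -2.96)
(r₂, s₂) = (-1.98, -2.96) − 0.01·(-2.28, -3.6) = (-1.9572, -2.924)
(r₃, s₃) = (-1.9572, -2.924) − 0.01·(-2.484, -3.2976) = (-1.93236, -2.891024)
J(-1.93236, -2.891024) = 12.458244356928

12.458244356928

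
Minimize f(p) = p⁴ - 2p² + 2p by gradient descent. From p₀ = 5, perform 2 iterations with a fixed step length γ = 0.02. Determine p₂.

f′(p) = 4p³ - 4p + 2
p₁ = 5 − 0.02·482 = -4.64
p₂ = -4.64 − 0.02·(-379.029376) = 2.94058752

2.94058752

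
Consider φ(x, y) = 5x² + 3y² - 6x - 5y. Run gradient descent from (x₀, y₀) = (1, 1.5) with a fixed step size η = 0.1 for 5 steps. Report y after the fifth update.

∇φ = (10x - 6, 6y - 5)
(x₁, y₁) = (1, 1.5) − 0.1·(4, 4) = (0.6, 1.1)
(x₂, y₂) = (0.6, 1.1) − 0.1·(0, 1.6) = (0.6, 0.94)
(x₃, y₃) = (0.6, 0.94) − 0.1·(0, 0.64) = (0.6, 0.876)
(x₄, y₄) = (0.6, 0.876) − 0.1·(0, 0.256) = (0.6, 0.8504)
(x₅, y₅) = (0.6, 0.8504) − 0.1·(0, 0.1024) = (0.6, 0.84016)
y = 0.84016

0.84016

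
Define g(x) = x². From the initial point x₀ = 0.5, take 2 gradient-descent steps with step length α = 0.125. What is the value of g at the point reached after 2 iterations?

0.0791015625

g′(x) = 2x
x₁ = 0.5 − 0.125·1 = 0.375
x₂ = 0.375 − 0.125·0.75 = 0.28125
g(0.28125) = 0.0791015625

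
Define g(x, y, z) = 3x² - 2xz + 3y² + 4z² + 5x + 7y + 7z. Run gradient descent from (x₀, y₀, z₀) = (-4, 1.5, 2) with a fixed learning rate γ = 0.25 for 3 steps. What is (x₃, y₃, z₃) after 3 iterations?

(3.6875, -1.5, -9.125)

∇g = (6x - 2z + 5, 6y + 7, -2x + 8z + 7)
(x₁, y₁, z₁) = (-4, 1.5, 2) − 0.25·(-23, 16, 31) = (1.75, -2.5, -5.75)
(x₂, y₂, z₂) = (1.75, -2.5, -5.75) − 0.25·(27, -8, -42.5) = (-5, -0.5, 4.875)
(x₃, y₃, z₃) = (-5, -0.5, 4.875) − 0.25·(-34.75, 4, 56) = (3.6875, -1.5, -9.125)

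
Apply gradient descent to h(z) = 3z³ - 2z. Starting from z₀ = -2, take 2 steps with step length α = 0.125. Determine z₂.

h′(z) = 9z² - 2
z₁ = -2 − 0.125·34 = -6.25
z₂ = -6.25 − 0.125·349.5625 = -49.9453125

-49.9453125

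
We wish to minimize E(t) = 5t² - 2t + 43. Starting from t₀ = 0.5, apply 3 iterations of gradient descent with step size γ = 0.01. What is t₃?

E′(t) = 10t - 2
t₁ = 0.5 − 0.01·3 = 0.47
t₂ = 0.47 − 0.01·2.7 = 0.443
t₃ = 0.443 − 0.01·2.43 = 0.4187

0.4187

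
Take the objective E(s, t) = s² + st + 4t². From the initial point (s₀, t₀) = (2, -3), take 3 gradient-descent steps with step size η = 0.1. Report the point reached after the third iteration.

(1.315, -0.23)

∇E = (2s + t, s + 8t)
(s₁, t₁) = (2, -3) − 0.1·(1, -22) = (1.9, -0.8)
(s₂, t₂) = (1.9, -0.8) − 0.1·(3, -4.5) = (1.6, -0.35)
(s₃, t₃) = (1.6, -0.35) − 0.1·(2.85, -1.2) = (1.315, -0.23)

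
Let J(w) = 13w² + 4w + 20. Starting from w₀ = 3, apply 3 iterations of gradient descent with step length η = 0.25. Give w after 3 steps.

J′(w) = 26w + 4
w₁ = 3 − 0.25·82 = -17.5
w₂ = -17.5 − 0.25·(-451) = 95.25
w₃ = 95.25 − 0.25·2480.5 = -524.875

-524.875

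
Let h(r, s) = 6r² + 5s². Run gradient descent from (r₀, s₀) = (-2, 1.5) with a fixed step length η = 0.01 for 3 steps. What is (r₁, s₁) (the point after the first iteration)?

∇h = (12r, 10s)
(r₁, s₁) = (-2, 1.5) − 0.01·(-24, 15) = (-1.76, 1.35)

(-1.76, 1.35)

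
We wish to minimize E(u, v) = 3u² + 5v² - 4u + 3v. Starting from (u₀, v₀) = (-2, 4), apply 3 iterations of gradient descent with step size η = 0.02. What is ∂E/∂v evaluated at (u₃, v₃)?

22.016

∇E = (6u - 4, 10v + 3)
(u₁, v₁) = (-2, 4) − 0.02·(-16, 43) = (-1.68, 3.14)
(u₂, v₂) = (-1.68, 3.14) − 0.02·(-14.08, 34.4) = (-1.3984, 2.452)
(u₃, v₃) = (-1.3984, 2.452) − 0.02·(-12.3904, 27.52) = (-1.150592, 1.9016)
∂E/∂v at (-1.150592, 1.9016) = 22.016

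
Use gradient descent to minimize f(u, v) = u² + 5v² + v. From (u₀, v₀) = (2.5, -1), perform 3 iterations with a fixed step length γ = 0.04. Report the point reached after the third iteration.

∇f = (2u, 10v + 1)
Step 1: at (2.5, -1), ∇f = (5, -9) → (2.5, -1) − 0.04·(5, -9) = (2.3, -0.64)
Step 2: at (2.3, -0.64), ∇f = (4.6, -5.4) → (2.3, -0.64) − 0.04·(4.6, -5.4) = (2.116, -0.424)
Step 3: at (2.116, -0.424), ∇f = (4.232, -3.24) → (2.116, -0.424) − 0.04·(4.232, -3.24) = (1.94672, -0.2944)

(1.94672, -0.2944)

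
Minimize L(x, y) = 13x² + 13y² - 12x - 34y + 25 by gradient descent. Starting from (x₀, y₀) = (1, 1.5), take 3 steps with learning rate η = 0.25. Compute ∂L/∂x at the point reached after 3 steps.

-2329.25

∇L = (26x - 12, 26y - 34)
(x₁, y₁) = (1, 1.5) − 0.25·(14, 5) = (-2.5, 0.25)
(x₂, y₂) = (-2.5, 0.25) − 0.25·(-77, -27.5) = (16.75, 7.125)
(x₃, y₃) = (16.75, 7.125) − 0.25·(423.5, 151.25) = (-89.125, -30.6875)
∂L/∂x at (-89.125, -30.6875) = -2329.25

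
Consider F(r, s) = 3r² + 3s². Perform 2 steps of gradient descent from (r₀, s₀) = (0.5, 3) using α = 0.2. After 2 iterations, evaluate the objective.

∇F = (6r, 6s)
Step 1: at (0.5, 3), ∇F = (3, 18) → (0.5, 3) − 0.2·(3, 18) = (-0.1, -0.6)
Step 2: at (-0.1, -0.6), ∇F = (-0.6, -3.6) → (-0.1, -0.6) − 0.2·(-0.6, -3.6) = (0.02, 0.12)
F(0.02, 0.12) = 0.0444

0.0444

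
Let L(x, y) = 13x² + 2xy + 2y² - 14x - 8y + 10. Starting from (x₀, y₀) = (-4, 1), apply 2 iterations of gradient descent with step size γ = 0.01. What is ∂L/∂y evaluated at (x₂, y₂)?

∇L = (26x + 2y - 14, 2x + 4y - 8)
(x₁, y₁) = (-4, 1) − 0.01·(-116, -12) = (-2.84, 1.12)
(x₂, y₂) = (-2.84, 1.12) − 0.01·(-85.6, -9.2) = (-1.984, 1.212)
∂L/∂y at (-1.984, 1.212) = -7.12

-7.12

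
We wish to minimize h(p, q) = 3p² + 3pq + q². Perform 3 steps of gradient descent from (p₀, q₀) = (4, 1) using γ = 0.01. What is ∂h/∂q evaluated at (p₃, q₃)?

10.972687

∇h = (6p + 3q, 3p + 2q)
(p₁, q₁) = (4, 1) − 0.01·(27, 14) = (3.73, 0.86)
(p₂, q₂) = (3.73, 0.86) − 0.01·(24.96, 12.91) = (3.4804, 0.7309)
(p₃, q₃) = (3.4804, 0.7309) − 0.01·(23.0751, 11.903) = (3.249649, 0.61187)
∂h/∂q at (3.249649, 0.61187) = 10.972687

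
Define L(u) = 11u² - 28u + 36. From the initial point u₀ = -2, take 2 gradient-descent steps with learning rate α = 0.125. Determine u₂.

L′(u) = 22u - 28
u₁ = -2 − 0.125·(-72) = 7
u₂ = 7 − 0.125·126 = -8.75

-8.75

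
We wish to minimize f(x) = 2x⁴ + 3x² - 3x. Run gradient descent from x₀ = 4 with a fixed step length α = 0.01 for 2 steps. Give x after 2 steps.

f′(x) = 8x³ + 6x - 3
Step 1: f′(4) = 533; x₁ = 4 − 0.01·533 = -1.33
Step 2: f′(-1.33) = -29.801096; x₂ = -1.33 − 0.01·(-29.801096) = -1.03198904

-1.03198904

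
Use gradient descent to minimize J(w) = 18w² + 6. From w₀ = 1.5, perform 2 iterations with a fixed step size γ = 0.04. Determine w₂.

J′(w) = 36w
w₁ = 1.5 − 0.04·54 = -0.66
w₂ = -0.66 − 0.04·(-23.76) = 0.2904

0.2904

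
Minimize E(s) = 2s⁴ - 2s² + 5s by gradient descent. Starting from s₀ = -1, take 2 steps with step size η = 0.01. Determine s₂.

-1.01797592

E′(s) = 8s³ - 4s + 5
Step 1: E′(-1) = 1; s₁ = -1 − 0.01·1 = -1.01
Step 2: E′(-1.01) = 0.797592; s₂ = -1.01 − 0.01·0.797592 = -1.01797592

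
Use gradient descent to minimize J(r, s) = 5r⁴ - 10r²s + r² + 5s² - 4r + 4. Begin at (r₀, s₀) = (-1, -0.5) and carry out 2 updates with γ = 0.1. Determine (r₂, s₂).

(-27.472, 6.76)

∇J = (20r³ - 20rs + 2r - 4, -10r² + 10s)
(r₁, s₁) = (-1, -0.5) − 0.1·(-36, -15) = (2.6, 1)
(r₂, s₂) = (2.6, 1) − 0.1·(300.72, -57.6) = (-27.472, 6.76)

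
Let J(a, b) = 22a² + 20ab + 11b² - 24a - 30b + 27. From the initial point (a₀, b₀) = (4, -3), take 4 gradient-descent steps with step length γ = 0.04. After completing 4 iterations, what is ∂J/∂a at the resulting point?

∇J = (44a + 20b - 24, 20a + 22b - 30)
Step 1: at (4, -3), ∇J = (92, -16) → (4, -3) − 0.04·(92, -16) = (0.32, -2.36)
Step 2: at (0.32, -2.36), ∇J = (-57.12, -75.52) → (0.32, -2.36) − 0.04·(-57.12, -75.52) = (2.6048, 0.6608)
Step 3: at (2.6048, 0.6608), ∇J = (103.8272, 36.6336) → (2.6048, 0.6608) − 0.04·(103.8272, 36.6336) = (-1.548288, -0.804544)
Step 4: at (-1.548288, -0.804544), ∇J = (-108.215552, -78.665728) → (-1.548288, -0.804544) − 0.04·(-108.215552, -78.665728) = (2.78033408, 2.34208512)
∂J/∂a at (2.78033408, 2.34208512) = 145.17640192

145.17640192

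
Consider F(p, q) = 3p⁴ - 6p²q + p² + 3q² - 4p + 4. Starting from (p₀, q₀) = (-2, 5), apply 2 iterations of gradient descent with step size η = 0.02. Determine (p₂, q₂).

(-1.86746368, 4.940288)

∇F = (12p³ - 12pq + 2p - 4, -6p² + 6q)
Step 1: at (-2, 5), ∇F = (16, 6) → (-2, 5) − 0.02·(16, 6) = (-2.32, 4.88)
Step 2: at (-2.32, 4.88), ∇F = (-22.626816, -3.0144) → (-2.32, 4.88) − 0.02·(-22.626816, -3.0144) = (-1.86746368, 4.940288)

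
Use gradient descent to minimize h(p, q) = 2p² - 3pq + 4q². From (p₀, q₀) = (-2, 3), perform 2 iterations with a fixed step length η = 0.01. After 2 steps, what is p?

∇h = (4p - 3q, -3p + 8q)
(p₁, q₁) = (-2, 3) − 0.01·(-17, 30) = (-1.83, 2.7)
(p₂, q₂) = (-1.83, 2.7) − 0.01·(-15.42, 27.09) = (-1.6758, 2.4291)
p = -1.6758

-1.6758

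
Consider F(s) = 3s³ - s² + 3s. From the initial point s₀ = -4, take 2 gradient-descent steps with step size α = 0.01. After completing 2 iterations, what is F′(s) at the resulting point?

F′(s) = 9s² - 2s + 3
s₁ = -4 − 0.01·155 = -5.55
s₂ = -5.55 − 0.01·291.3225 = -8.463225
F′(s) at (-8.463225) = 664.562046605625

664.562046605625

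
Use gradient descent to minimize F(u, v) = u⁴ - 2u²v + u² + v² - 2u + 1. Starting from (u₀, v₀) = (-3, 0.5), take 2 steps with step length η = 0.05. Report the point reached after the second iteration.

∇F = (4u³ - 4uv + 2u - 2, -2u² + 2v)
Step 1: at (-3, 0.5), ∇F = (-110, -17) → (-3, 0.5) − 0.05·(-110, -17) = (2.5, 1.35)
Step 2: at (2.5, 1.35), ∇F = (52, -9.8) → (2.5, 1.35) − 0.05·(52, -9.8) = (-0.1, 1.84)

(-0.1, 1.84)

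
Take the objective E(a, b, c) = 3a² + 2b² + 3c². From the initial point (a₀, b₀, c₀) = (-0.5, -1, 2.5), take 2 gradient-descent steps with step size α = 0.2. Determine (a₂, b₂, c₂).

∇E = (6a, 4b, 6c)
(a₁, b₁, c₁) = (-0.5, -1, 2.5) − 0.2·(-3, -4, 15) = (0.1, -0.2, -0.5)
(a₂, b₂, c₂) = (0.1, -0.2, -0.5) − 0.2·(0.6, -0.8, -3) = (-0.02, -0.04, 0.1)

(-0.02, -0.04, 0.1)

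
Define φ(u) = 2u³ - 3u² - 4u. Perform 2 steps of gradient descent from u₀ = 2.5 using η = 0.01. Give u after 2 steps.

2.1723465

φ′(u) = 6u² - 6u - 4
u₁ = 2.5 − 0.01·18.5 = 2.315
u₂ = 2.315 − 0.01·14.26535 = 2.1723465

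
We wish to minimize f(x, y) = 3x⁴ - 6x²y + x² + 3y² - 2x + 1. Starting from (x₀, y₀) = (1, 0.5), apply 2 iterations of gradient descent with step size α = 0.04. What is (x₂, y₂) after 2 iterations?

(0.79466752, 0.609824)

∇f = (12x³ - 12xy + 2x - 2, -6x² + 6y)
Step 1: at (1, 0.5), ∇f = (6, -3) → (1, 0.5) − 0.04·(6, -3) = (0.76, 0.62)
Step 2: at (0.76, 0.62), ∇f = (-0.866688, 0.2544) → (0.76, 0.62) − 0.04·(-0.866688, 0.2544) = (0.79466752, 0.609824)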